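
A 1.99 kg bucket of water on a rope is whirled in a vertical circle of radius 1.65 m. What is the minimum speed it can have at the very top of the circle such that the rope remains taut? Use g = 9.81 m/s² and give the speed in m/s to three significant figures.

At the highest point the centre is directly below, so both the weight and T act inward: T + mg = mv²/r.
At minimum speed T → 0, so mg = mv_min²/r ⇒ v_min = √(g r) = √(9.81 × 1.65) = 4.023 m/s.

4.02 m/s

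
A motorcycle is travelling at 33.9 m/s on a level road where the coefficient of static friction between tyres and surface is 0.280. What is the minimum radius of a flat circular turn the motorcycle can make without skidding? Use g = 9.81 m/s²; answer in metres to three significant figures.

At the limit, μ_s m g = m v²/r, so r_min = v²/(μ_s g) = (33.9)²/(0.280 × 9.81) = 1149/2.747 = 418.4 m.

418 m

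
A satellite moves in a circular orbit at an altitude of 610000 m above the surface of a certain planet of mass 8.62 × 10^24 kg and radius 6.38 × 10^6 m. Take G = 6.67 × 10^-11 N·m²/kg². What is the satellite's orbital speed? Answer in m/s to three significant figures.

9070 m/s

Orbital radius r = R + h = 6.38 × 10^6 + 610000 = 6.990 × 10^6 m.
Gravity supplies the centripetal force: G M m / r² = m v² / r, so v = √(GM/r).
v = √(6.67 × 10^-11 × 8.62 × 10^24 / 6.990 × 10^6) = √(8.225 × 10^7) = 9069 m/s.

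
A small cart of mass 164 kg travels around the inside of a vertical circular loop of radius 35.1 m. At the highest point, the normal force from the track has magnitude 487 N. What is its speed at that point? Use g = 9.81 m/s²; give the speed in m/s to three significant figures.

21.2 m/s

At the top, N + mg = mv²/r, so v = √(r(N/m + g)) = √(35.1 × (487/164 + 9.81)) = √(35.1 × 12.78) = √448.6 = 21.18 m/s.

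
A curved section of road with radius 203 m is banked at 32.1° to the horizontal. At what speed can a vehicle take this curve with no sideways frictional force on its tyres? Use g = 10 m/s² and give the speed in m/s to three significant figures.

On a frictionless banked curve, N sinθ = mv²/r and N cosθ = mg, so tanθ = v²/(rg).
v = √(r g tanθ) = √(203 × 10.0 × tan 32.1°) = √(203 × 10.0 × 0.6273) = √1273 = 35.68 m/s.

35.7 m/s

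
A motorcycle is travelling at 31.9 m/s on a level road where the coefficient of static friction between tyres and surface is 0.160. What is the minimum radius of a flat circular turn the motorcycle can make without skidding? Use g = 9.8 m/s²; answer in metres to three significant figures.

At the limit, μ_s m g = m v²/r, so r_min = v²/(μ_s g) = (31.9)²/(0.160 × 9.8) = 1018/1.568 = 649.0 m.

649 m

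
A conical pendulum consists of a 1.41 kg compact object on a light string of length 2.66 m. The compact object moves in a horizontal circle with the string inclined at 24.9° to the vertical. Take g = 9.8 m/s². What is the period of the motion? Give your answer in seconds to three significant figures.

3.12 s

r = L sinθ = 1.120 m. From T sinθ = mω²r and T cosθ = mg: tanθ = ω²r/g, so ω² = g tanθ / r = g/(L cosθ).
ω = √(g/(L cosθ)) = √(9.8/(2.66 × 0.9070)) = √4.062 = 2.015 rad/s.
Period = 2π/ω = 3.118 s.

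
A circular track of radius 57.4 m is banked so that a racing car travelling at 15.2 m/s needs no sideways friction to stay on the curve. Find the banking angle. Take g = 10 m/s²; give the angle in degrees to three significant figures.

21.9°

With no friction, the horizontal component of the normal force provides the centripetal force: N sinθ = mv²/r, while N cosθ = mg vertically.
Dividing: tanθ = v²/(r g) = (15.2)²/(57.4 × 10.0) = 231.0/574.0 = 0.4025.
θ = arctan(0.4025) = 21.93°.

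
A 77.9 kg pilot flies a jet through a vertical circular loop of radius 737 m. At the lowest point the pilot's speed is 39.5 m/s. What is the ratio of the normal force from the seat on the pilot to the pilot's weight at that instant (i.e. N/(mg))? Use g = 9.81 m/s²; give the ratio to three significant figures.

1.22

At the bottom, N − mg = mv²/r, so N = m(v²/r + g) and N/(mg) = v²/(rg) + 1 = (39.5)²/(737 × 9.81) + 1 = 0.2158 + 1 = 1.216.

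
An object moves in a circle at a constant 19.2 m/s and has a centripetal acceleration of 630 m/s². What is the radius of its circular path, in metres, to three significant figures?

a_c = v²/r ⇒ r = v²/a_c = (19.2)²/630 = 368.6/630 = 0.5851 m.

0.585 m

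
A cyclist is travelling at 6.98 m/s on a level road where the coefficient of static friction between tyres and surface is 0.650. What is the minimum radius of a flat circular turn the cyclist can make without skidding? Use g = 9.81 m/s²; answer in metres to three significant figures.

7.64 m

At the limit, μ_s m g = m v²/r, so r_min = v²/(μ_s g) = (6.98)²/(0.650 × 9.81) = 48.72/6.377 = 7.641 m.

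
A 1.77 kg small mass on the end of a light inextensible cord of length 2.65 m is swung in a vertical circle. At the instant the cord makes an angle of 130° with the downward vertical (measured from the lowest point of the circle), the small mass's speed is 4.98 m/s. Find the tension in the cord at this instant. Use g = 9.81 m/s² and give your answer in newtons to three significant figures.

Take the radial direction toward the centre of the circle as positive. The component of the weight along the string toward the centre is −mg cos φ (φ measured from the bottom), so Newton's second law along the string gives T − mg cos φ = m v²/r.
cos 130° = -0.6428, so T = m(v²/r + g cos φ) = 1.77 × ((4.98)²/2.65 + 9.81 × -0.6428) = 1.77 × (9.359 + (-6.306)) = 1.77 × 3.053 = 5.404 N.

5.40 N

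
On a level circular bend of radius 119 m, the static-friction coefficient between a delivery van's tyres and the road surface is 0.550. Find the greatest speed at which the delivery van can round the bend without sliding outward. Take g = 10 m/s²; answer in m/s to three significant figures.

25.6 m/s

The only inward force on a level bend is static friction, so at the limit f_s = μ_s N = μ_s m g = m v²/r.
Mass cancels: v_max = √(μ_s g r) = √(0.550 × 10.0 × 119) = √654.5 = 25.58 m/s.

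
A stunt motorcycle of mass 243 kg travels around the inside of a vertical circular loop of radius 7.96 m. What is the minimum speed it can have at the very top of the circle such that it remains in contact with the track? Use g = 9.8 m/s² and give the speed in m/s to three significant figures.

At the top, both weight mg and N point toward the centre: N + mg = mv²/r.
At minimum speed N → 0, so mg = mv_min²/r ⇒ v_min = √(g r) = √(9.8 × 7.96) = 8.832 m/s.

8.83 m/s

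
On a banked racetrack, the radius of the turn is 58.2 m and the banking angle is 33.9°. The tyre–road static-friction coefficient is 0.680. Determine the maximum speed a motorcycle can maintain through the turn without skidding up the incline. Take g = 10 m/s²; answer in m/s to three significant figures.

At the maximum speed, friction acts down the slope at its limiting value f = μN. Radially (horizontal, toward centre): N sinθ + μN cosθ = mv²/r. Vertically: N cosθ − μN sinθ = mg.
Dividing: v² = r g (sinθ + μcosθ)/(cosθ − μsinθ).
sinθ + μcosθ = 0.5577 + 0.680×0.8300 = 1.122; cosθ − μsinθ = 0.8300 − 0.680×0.5577 = 0.4507.
v² = 58.2 × 10.0 × 1.122/0.4507 = 1449 m²/s², so v = 38.06 m/s.

38.1 m/s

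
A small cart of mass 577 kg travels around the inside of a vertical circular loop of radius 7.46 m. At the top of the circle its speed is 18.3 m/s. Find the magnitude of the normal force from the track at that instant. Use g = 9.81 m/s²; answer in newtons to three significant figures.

20200 N

At the top, both N and the weight mg point inward (toward the centre), so N + mg = mv²/r.
N = m(v²/r − g) = 577 × ((18.3)²/7.46 − 9.81) = 577 × (44.89 − 9.81) = 577 × 35.08 = 20240 N.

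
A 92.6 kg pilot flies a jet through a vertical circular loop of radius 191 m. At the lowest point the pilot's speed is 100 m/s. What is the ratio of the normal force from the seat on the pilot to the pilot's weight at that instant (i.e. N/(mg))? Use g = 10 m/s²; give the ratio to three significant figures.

6.24

At the bottom, N − mg = mv²/r, so N = m(v²/r + g) and N/(mg) = v²/(rg) + 1 = (100)²/(191 × 10.0) + 1 = 5.236 + 1 = 6.236.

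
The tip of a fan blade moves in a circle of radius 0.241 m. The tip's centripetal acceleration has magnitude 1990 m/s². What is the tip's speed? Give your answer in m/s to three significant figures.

21.9 m/s

a_c = v²/r ⇒ v = √(a_c · r) = √(1990 × 0.241) = √479.6 = 21.90 m/s.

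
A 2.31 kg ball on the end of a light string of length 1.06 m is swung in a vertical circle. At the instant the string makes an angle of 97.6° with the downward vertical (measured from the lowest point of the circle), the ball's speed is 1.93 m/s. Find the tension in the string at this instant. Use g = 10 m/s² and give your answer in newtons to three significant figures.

Take the radial direction toward the centre of the circle as positive. The component of the weight along the string toward the centre is −mg cos φ (φ measured from the bottom), so Newton's second law along the string gives T − mg cos φ = m v²/r.
cos 97.6° = -0.1323, so T = m(v²/r + g cos φ) = 2.31 × ((1.93)²/1.06 + 10.0 × -0.1323) = 2.31 × (3.514 + (-1.323)) = 2.31 × 2.191 = 5.062 N.

5.06 N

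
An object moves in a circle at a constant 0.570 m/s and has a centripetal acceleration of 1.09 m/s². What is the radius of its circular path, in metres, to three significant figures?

a_c = v²/r ⇒ r = v²/a_c = (0.570)²/1.09 = 0.3249/1.09 = 0.2981 m.

0.298 m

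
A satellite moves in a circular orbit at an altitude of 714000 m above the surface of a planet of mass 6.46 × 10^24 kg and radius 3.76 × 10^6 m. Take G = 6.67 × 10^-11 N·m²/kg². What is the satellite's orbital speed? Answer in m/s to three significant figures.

9810 m/s

Orbital radius r = R + h = 3.76 × 10^6 + 714000 = 4.474 × 10^6 m.
Gravity supplies the centripetal force: G M m / r² = m v² / r, so v = √(GM/r).
v = √(6.67 × 10^-11 × 6.46 × 10^24 / 4.474 × 10^6) = √(9.631 × 10^7) = 9814 m/s.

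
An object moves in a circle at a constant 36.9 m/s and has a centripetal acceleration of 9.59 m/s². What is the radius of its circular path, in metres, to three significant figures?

142 m

a_c = v²/r ⇒ r = v²/a_c = (36.9)²/9.59 = 1362/9.59 = 142.0 m.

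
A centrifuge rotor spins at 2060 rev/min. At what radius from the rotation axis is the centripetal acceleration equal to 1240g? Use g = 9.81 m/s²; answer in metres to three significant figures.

ω = 2060 rev/min × 2π/60 = 215.7 rad/s.
a_c = ω²r = 1240g ⇒ r = 1240 × 9.81 / (215.7)² = 12160/46540 = 0.2614 m.

0.261 m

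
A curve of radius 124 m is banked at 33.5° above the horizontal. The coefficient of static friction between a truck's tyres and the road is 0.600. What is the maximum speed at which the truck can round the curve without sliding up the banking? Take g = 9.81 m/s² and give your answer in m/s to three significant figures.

50.5 m/s

At the maximum speed, friction acts down the slope at its limiting value f = μN. Radially (horizontal, toward centre): N sinθ + μN cosθ = mv²/r. Vertically: N cosθ − μN sinθ = mg.
Dividing: v² = r g (sinθ + μcosθ)/(cosθ − μsinθ).
sinθ + μcosθ = 0.5519 + 0.600×0.8339 = 1.052; cosθ − μsinθ = 0.8339 − 0.600×0.5519 = 0.5027.
v² = 124 × 9.81 × 1.052/0.5027 = 2546 m²/s², so v = 50.46 m/s.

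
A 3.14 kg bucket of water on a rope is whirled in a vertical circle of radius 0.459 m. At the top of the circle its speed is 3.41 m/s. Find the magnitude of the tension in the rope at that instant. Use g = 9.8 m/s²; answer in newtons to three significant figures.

48.8 N

At the top, both T and the weight mg point inward (toward the centre), so T + mg = mv²/r.
T = m(v²/r − g) = 3.14 × ((3.41)²/0.459 − 9.8) = 3.14 × (25.33 − 9.8) = 3.14 × 15.53 = 48.78 N.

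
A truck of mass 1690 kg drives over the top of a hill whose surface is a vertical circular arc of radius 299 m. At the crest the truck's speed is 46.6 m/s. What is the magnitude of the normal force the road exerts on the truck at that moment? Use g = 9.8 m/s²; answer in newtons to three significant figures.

At the crest the centripetal acceleration points downward (toward the centre of the arc), so mg − N = mv²/r.
N = m(g − v²/r) = 1690 × (9.8 − (46.6)²/299) = 1690 × (9.8 − 7.263) = 1690 × 2.537 = 4288 N.

4290 N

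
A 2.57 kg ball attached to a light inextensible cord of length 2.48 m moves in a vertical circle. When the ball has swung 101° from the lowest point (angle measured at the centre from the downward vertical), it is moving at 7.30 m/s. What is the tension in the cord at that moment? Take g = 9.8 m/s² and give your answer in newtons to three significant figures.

50.4 N

Take the radial direction toward the centre of the circle as positive. The component of the weight along the string toward the centre is −mg cos φ (φ measured from the bottom), so Newton's second law along the string gives T − mg cos φ = m v²/r.
cos 101° = -0.1908, so T = m(v²/r + g cos φ) = 2.57 × ((7.30)²/2.48 + 9.8 × -0.1908) = 2.57 × (21.49 + (-1.870)) = 2.57 × 19.62 = 50.42 N.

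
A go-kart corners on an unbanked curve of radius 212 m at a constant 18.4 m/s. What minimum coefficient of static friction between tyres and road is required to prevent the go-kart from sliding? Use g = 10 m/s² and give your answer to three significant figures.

0.160

Friction provides the centripetal force: μ_s m g = m v²/r, so μ_s = v²/(g r) = (18.40)²/(10.0 × 212) = 338.6/2120 = 0.1597.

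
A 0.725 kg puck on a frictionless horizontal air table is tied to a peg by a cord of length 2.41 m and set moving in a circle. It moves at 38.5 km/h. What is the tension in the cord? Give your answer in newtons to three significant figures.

v = 38.5 km/h = 38.5/3.6 = 10.69 m/s.
The tension is the only horizontal force, so it supplies the full centripetal force: T = m v²/r = 0.725 × (10.69)²/2.41 = 0.725 × 114.4/2.41 = 34.41 N.

34.4 N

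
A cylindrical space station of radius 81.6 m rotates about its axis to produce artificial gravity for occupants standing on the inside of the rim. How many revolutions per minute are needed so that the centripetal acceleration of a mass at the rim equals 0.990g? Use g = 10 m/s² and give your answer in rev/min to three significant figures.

Require ω²r = 0.990g, so ω = √(0.990 × 10.0/81.6) = 0.3483 rad/s.
In rev/min: ω × 60/(2π) = 0.3483 × 60/(2π) = 3.326 rev/min.

3.33 rev/min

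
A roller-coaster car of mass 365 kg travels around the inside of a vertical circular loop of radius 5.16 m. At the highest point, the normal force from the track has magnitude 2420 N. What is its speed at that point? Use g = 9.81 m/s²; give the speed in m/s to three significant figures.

9.21 m/s

At the top, N + mg = mv²/r, so v = √(r(N/m + g)) = √(5.16 × (2420/365 + 9.81)) = √(5.16 × 16.44) = √84.83 = 9.210 m/s.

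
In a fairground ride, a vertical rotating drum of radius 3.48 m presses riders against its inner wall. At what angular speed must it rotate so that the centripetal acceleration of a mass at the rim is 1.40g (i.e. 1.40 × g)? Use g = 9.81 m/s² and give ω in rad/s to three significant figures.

Centripetal acceleration a_c = ω²r. Setting ω²r = 1.40g:
ω = √(1.40g / r) = √(1.40 × 9.81 / 3.48) = √3.947 = 1.987 rad/s.

1.99 rad/s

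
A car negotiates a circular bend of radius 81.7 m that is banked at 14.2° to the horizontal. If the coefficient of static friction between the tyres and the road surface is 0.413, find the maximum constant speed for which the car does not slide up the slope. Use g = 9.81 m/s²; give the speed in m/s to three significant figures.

24.4 m/s

At the maximum speed, friction acts down the slope at its limiting value f = μN. Radially (horizontal, toward centre): N sinθ + μN cosθ = mv²/r. Vertically: N cosθ − μN sinθ = mg.
Dividing: v² = r g (sinθ + μcosθ)/(cosθ − μsinθ).
sinθ + μcosθ = 0.2453 + 0.413×0.9694 = 0.6457; cosθ − μsinθ = 0.9694 − 0.413×0.2453 = 0.8681.
v² = 81.7 × 9.81 × 0.6457/0.8681 = 596.1 m²/s², so v = 24.42 m/s.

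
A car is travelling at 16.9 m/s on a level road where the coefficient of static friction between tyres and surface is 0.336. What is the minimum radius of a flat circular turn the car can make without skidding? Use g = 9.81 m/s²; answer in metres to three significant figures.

At the limit, μ_s m g = m v²/r, so r_min = v²/(μ_s g) = (16.9)²/(0.336 × 9.81) = 285.6/3.296 = 86.65 m.

86.6 m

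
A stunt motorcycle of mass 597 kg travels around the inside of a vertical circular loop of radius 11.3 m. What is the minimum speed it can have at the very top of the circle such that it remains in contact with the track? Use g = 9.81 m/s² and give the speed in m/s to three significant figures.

10.5 m/s

At the top, both weight mg and N point toward the centre: N + mg = mv²/r.
At minimum speed N → 0, so mg = mv_min²/r ⇒ v_min = √(g r) = √(9.81 × 11.3) = 10.53 m/s.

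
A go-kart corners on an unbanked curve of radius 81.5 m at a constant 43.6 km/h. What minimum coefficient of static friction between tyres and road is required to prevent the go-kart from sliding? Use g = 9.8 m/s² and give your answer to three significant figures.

v = 43.6/3.6 = 12.11 m/s.
Friction provides the centripetal force: μ_s m g = m v²/r, so μ_s = v²/(g r) = (12.11)²/(9.8 × 81.5) = 146.7/798.7 = 0.1836.

0.184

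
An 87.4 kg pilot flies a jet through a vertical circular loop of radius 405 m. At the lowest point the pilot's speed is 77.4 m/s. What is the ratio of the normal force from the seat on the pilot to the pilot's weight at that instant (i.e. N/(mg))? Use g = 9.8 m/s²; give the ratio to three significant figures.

At the bottom, N − mg = mv²/r, so N = m(v²/r + g) and N/(mg) = v²/(rg) + 1 = (77.4)²/(405 × 9.8) + 1 = 1.509 + 1 = 2.509.

2.51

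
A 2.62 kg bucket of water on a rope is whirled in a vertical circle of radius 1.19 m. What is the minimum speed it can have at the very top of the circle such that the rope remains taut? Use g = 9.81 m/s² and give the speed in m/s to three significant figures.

At the highest point the centre is directly below, so both the weight and T act inward: T + mg = mv²/r.
At minimum speed T → 0, so mg = mv_min²/r ⇒ v_min = √(g r) = √(9.81 × 1.19) = 3.417 m/s.

3.42 m/s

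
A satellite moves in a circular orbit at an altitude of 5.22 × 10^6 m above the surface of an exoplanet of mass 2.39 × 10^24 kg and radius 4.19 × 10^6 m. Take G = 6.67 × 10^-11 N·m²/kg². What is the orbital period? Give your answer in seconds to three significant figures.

14400 s

r = R + h = 4.19 × 10^6 + 5.22 × 10^6 = 9.410 × 10^6 m. Gravity provides the centripetal force: G M m / r² = m v² / r ⇒ v = √(GM/r) = 4116 m/s.
T = 2πr/v = 2π × 9.410 × 10^6 / 4116 = 14360 s.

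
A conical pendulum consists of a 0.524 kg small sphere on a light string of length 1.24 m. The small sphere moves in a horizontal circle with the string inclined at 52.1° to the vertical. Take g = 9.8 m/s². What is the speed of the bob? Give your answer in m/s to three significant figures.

The radius of the circle is r = L sinθ = 1.24 × sin 52.1° = 0.9785 m.
Horizontally T sinθ = mv²/r and vertically T cosθ = mg, so tanθ = v²/(rg).
v = √(r g tanθ) = √(0.9785 × 9.8 × 1.285) = √12.32 = 3.510 m/s.

3.51 m/s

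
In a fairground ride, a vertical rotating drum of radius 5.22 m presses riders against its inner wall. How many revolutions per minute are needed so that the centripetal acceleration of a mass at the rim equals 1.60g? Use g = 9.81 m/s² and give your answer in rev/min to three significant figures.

16.6 rev/min

Require ω²r = 1.60g, so ω = √(1.60 × 9.81/5.22) = 1.734 rad/s.
In rev/min: ω × 60/(2π) = 1.734 × 60/(2π) = 16.56 rev/min.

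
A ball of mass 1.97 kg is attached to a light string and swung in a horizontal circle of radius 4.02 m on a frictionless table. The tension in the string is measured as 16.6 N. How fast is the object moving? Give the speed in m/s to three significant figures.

5.82 m/s

T = m v²/r ⇒ v = √(T r / m) = √(16.6 × 4.02 / 1.97) = √33.87 = 5.820 m/s.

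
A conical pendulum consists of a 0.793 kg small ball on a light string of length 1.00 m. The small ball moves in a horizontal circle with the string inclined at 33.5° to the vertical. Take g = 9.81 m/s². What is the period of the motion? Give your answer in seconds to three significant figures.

1.83 s

r = L sinθ = 0.5519 m. From T sinθ = mω²r and T cosθ = mg: tanθ = ω²r/g, so ω² = g tanθ / r = g/(L cosθ).
ω = √(g/(L cosθ)) = √(9.81/(1.00 × 0.8339)) = √11.76 = 3.430 rad/s.
Period = 2π/ω = 1.832 s.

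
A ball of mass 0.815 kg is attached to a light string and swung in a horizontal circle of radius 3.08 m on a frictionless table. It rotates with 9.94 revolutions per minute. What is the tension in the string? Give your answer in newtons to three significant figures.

ω = 9.94 rev/min × 2π/60 = 1.041 rad/s, so v = ωr = 1.041 × 3.08 = 3.206 m/s.
The tension is the only horizontal force, so it supplies the full centripetal force: T = m v²/r = 0.815 × (3.206)²/3.08 = 0.815 × 10.28/3.08 = 2.720 N.

2.72 N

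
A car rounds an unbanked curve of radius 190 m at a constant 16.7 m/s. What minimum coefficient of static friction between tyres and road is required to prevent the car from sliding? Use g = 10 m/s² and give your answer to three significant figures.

0.147

Friction provides the centripetal force: μ_s m g = m v²/r, so μ_s = v²/(g r) = (16.70)²/(10.0 × 190) = 278.9/1900 = 0.1468.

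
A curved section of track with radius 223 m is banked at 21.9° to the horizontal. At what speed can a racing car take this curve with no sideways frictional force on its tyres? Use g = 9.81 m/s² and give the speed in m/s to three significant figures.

29.7 m/s

On a frictionless banked curve, N sinθ = mv²/r and N cosθ = mg, so tanθ = v²/(rg).
v = √(r g tanθ) = √(223 × 9.81 × tan 21.9°) = √(223 × 9.81 × 0.4020) = √879.4 = 29.66 m/s.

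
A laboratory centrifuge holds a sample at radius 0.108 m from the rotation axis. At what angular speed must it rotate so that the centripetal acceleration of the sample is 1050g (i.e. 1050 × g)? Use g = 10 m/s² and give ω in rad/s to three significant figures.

312 rad/s

Centripetal acceleration a_c = ω²r. Setting ω²r = 1050g:
ω = √(1050g / r) = √(1050 × 10.0 / 0.108) = √97220 = 311.8 rad/s.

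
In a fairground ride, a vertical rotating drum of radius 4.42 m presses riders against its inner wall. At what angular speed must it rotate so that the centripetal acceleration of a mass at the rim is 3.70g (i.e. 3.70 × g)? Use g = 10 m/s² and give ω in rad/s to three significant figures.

2.89 rad/s

Centripetal acceleration a_c = ω²r. Setting ω²r = 3.70g:
ω = √(3.70g / r) = √(3.70 × 10.0 / 4.42) = √8.371 = 2.893 rad/s.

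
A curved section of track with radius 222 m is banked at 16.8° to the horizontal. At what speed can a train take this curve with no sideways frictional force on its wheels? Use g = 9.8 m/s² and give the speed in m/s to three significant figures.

On a frictionless banked curve, N sinθ = mv²/r and N cosθ = mg, so tanθ = v²/(rg).
v = √(r g tanθ) = √(222 × 9.8 × tan 16.8°) = √(222 × 9.8 × 0.3019) = √656.9 = 25.63 m/s.

25.6 m/s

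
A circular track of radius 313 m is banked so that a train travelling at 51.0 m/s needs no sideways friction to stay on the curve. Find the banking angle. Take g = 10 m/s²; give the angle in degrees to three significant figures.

39.7°

With no friction, the horizontal component of the normal force provides the centripetal force: N sinθ = mv²/r, while N cosθ = mg vertically.
Dividing: tanθ = v²/(r g) = (51.0)²/(313 × 10.0) = 2601/3130 = 0.8310.
θ = arctan(0.8310) = 39.73°.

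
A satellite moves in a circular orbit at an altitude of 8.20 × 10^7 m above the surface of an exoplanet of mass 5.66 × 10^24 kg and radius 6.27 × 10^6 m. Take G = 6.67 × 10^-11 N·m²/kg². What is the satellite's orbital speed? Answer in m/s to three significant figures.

Orbital radius r = R + h = 6.27 × 10^6 + 8.20 × 10^7 = 8.827 × 10^7 m.
Gravity supplies the centripetal force: G M m / r² = m v² / r, so v = √(GM/r).
v = √(6.67 × 10^-11 × 5.66 × 10^24 / 8.827 × 10^7) = √(4.277 × 10^6) = 2068 m/s.

2070 m/s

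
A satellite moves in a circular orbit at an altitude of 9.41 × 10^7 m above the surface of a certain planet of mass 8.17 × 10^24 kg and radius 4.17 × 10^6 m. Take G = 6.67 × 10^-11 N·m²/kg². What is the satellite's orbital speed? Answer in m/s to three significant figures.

2350 m/s

Orbital radius r = R + h = 4.17 × 10^6 + 9.41 × 10^7 = 9.827 × 10^7 m.
Gravity supplies the centripetal force: G M m / r² = m v² / r, so v = √(GM/r).
v = √(6.67 × 10^-11 × 8.17 × 10^24 / 9.827 × 10^7) = √(5.545 × 10^6) = 2355 m/s.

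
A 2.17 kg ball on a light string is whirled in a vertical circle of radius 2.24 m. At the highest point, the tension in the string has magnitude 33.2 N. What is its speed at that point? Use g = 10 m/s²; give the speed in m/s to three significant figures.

7.53 m/s

At the top, T + mg = mv²/r, so v = √(r(T/m + g)) = √(2.24 × (33.2/2.17 + 10.0)) = √(2.24 × 25.30) = √56.67 = 7.528 m/s.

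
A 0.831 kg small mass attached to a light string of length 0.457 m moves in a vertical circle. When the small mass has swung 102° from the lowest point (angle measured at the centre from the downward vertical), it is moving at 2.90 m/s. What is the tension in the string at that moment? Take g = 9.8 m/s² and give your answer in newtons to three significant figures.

13.6 N

Take the radial direction toward the centre of the circle as positive. The component of the weight along the string toward the centre is −mg cos φ (φ measured from the bottom), so Newton's second law along the string gives T − mg cos φ = m v²/r.
cos 102° = -0.2079, so T = m(v²/r + g cos φ) = 0.831 × ((2.90)²/0.457 + 9.8 × -0.2079) = 0.831 × (18.40 + (-2.038)) = 0.831 × 16.37 = 13.60 N.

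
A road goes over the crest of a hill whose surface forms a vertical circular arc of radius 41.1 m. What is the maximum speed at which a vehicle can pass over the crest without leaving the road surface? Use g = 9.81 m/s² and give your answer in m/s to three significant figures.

At the crest the centre of the circle is below the vehicle, so the net downward (centripetal) force is mg − N = mv²/r.
The vehicle leaves the road when N → 0, giving v_max = √(g r) = √(9.81 × 41.1) = 20.08 m/s.

20.1 m/s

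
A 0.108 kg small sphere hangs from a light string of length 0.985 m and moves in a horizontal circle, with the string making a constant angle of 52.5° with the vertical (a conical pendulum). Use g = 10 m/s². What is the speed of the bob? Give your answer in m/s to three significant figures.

3.19 m/s

The radius of the circle is r = L sinθ = 0.985 × sin 52.5° = 0.7815 m.
Horizontally T sinθ = mv²/r and vertically T cosθ = mg, so tanθ = v²/(rg).
v = √(r g tanθ) = √(0.7815 × 10.0 × 1.303) = √10.18 = 3.191 m/s.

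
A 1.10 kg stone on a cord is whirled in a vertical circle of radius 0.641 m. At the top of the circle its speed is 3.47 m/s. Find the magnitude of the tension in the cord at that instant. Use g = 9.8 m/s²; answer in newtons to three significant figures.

At the top, both T and the weight mg point inward (toward the centre), so T + mg = mv²/r.
T = m(v²/r − g) = 1.10 × ((3.47)²/0.641 − 9.8) = 1.10 × (18.78 − 9.8) = 1.10 × 8.985 = 9.883 N.

9.88 N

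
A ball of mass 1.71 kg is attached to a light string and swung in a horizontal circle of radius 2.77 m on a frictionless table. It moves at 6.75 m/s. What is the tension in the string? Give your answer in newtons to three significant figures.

28.1 N

The tension is the only horizontal force, so it supplies the full centripetal force: T = m v²/r = 1.71 × (6.750)²/2.77 = 1.71 × 45.56/2.77 = 28.13 N.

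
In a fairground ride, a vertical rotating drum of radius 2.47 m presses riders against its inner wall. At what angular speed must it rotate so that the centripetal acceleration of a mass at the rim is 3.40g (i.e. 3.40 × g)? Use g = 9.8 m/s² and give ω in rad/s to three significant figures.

Centripetal acceleration a_c = ω²r. Setting ω²r = 3.40g:
ω = √(3.40g / r) = √(3.40 × 9.8 / 2.47) = √13.49 = 3.673 rad/s.

3.67 rad/s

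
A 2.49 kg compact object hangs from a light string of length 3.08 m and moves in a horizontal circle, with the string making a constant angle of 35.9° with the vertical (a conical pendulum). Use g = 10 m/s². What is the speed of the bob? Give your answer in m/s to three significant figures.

The radius of the circle is r = L sinθ = 3.08 × sin 35.9° = 1.806 m.
Horizontally T sinθ = mv²/r and vertically T cosθ = mg, so tanθ = v²/(rg).
v = √(r g tanθ) = √(1.806 × 10.0 × 0.7239) = √13.07 = 3.616 m/s.

3.62 m/s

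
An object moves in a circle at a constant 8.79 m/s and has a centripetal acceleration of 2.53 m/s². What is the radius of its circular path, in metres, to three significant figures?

a_c = v²/r ⇒ r = v²/a_c = (8.79)²/2.53 = 77.26/2.53 = 30.54 m.

30.5 m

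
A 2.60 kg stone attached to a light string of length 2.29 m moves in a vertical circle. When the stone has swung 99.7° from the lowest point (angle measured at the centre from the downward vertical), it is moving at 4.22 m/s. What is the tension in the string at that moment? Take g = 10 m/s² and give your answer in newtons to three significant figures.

15.8 N

Take the radial direction toward the centre of the circle as positive. The component of the weight along the string toward the centre is −mg cos φ (φ measured from the bottom), so Newton's second law along the string gives T − mg cos φ = m v²/r.
cos 99.7° = -0.1685, so T = m(v²/r + g cos φ) = 2.60 × ((4.22)²/2.29 + 10.0 × -0.1685) = 2.60 × (7.777 + (-1.685)) = 2.60 × 6.092 = 15.84 N.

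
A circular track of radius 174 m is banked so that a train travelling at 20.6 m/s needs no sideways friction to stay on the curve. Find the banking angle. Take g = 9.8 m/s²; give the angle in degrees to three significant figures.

With no friction, the horizontal component of the normal force provides the centripetal force: N sinθ = mv²/r, while N cosθ = mg vertically.
Dividing: tanθ = v²/(r g) = (20.6)²/(174 × 9.8) = 424.4/1705 = 0.2489.
θ = arctan(0.2489) = 13.97°.

14.0°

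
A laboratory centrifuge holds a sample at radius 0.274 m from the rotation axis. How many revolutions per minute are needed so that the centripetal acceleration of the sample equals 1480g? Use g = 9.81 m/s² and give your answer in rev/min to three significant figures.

Require ω²r = 1480g, so ω = √(1480 × 9.81/0.274) = 230.2 rad/s.
In rev/min: ω × 60/(2π) = 230.2 × 60/(2π) = 2198 rev/min.

2200 rev/min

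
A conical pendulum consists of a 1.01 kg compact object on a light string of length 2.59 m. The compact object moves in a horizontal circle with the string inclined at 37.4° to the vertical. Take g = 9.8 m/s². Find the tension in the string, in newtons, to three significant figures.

Vertically the bob has no acceleration, so T cosθ = mg.
T = mg/cosθ = 1.01 × 9.8 / cos 37.4° = 9.898/0.7944 = 12.46 N.

12.5 N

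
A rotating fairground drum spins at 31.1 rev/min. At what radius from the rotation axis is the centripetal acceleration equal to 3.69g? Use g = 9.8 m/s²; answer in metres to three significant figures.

3.41 m

ω = 31.1 rev/min × 2π/60 = 3.257 rad/s.
a_c = ω²r = 3.69g ⇒ r = 3.69 × 9.8 / (3.257)² = 36.16/10.61 = 3.409 m.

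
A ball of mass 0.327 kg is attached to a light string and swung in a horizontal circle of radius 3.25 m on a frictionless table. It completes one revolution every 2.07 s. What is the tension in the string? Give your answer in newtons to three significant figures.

9.79 N

v = 2πr/T = 2π × 3.25/2.07 = 9.865 m/s.
The tension is the only horizontal force, so it supplies the full centripetal force: T = m v²/r = 0.327 × (9.865)²/3.25 = 0.327 × 97.32/3.25 = 9.792 N.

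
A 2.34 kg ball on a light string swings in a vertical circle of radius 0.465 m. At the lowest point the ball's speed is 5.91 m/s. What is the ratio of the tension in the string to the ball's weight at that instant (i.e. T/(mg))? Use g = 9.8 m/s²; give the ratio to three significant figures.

8.66

At the bottom, T − mg = mv²/r, so T = m(v²/r + g) and T/(mg) = v²/(rg) + 1 = (5.91)²/(0.465 × 9.8) + 1 = 7.665 + 1 = 8.665.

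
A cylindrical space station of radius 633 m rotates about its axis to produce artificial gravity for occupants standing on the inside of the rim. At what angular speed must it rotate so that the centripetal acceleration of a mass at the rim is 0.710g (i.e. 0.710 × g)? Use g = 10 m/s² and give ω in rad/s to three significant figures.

Centripetal acceleration a_c = ω²r. Setting ω²r = 0.710g:
ω = √(0.710g / r) = √(0.710 × 10.0 / 633) = √0.01122 = 0.1059 rad/s.

0.106 rad/s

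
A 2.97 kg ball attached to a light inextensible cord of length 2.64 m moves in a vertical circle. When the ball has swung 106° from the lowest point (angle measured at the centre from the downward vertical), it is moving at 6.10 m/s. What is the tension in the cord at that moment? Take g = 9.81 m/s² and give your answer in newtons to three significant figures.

Take the radial direction toward the centre of the circle as positive. The component of the weight along the string toward the centre is −mg cos φ (φ measured from the bottom), so Newton's second law along the string gives T − mg cos φ = m v²/r.
cos 106° = -0.2756, so T = m(v²/r + g cos φ) = 2.97 × ((6.10)²/2.64 + 9.81 × -0.2756) = 2.97 × (14.09 + (-2.704)) = 2.97 × 11.39 = 33.83 N.

33.8 N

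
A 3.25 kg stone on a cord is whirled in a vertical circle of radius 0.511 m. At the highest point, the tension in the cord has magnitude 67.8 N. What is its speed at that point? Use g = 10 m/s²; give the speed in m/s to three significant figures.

3.97 m/s

At the top, T + mg = mv²/r, so v = √(r(T/m + g)) = √(0.511 × (67.8/3.25 + 10.0)) = √(0.511 × 30.86) = √15.77 = 3.971 m/s.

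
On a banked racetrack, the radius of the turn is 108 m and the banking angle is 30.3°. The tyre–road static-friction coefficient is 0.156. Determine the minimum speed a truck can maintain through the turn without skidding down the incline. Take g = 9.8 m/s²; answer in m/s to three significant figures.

20.4 m/s

At the minimum speed, friction acts up the slope at its limiting value f = μN. Radially (horizontal, toward centre): N sinθ − μN cosθ = mv²/r. Vertically: N cosθ + μN sinθ = mg.
Dividing: v² = r g (sinθ − μcosθ)/(cosθ + μsinθ).
sinθ − μcosθ = 0.5045 − 0.156×0.8634 = 0.3698; cosθ + μsinθ = 0.8634 + 0.156×0.5045 = 0.9421.
v² = 108 × 9.8 × 0.3698/0.9421 = 415.5 m²/s², so v = 20.38 m/s.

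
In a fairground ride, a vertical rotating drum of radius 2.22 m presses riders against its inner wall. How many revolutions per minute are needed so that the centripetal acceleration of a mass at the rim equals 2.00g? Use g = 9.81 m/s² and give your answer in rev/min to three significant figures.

28.4 rev/min

Require ω²r = 2.00g, so ω = √(2.00 × 9.81/2.22) = 2.973 rad/s.
In rev/min: ω × 60/(2π) = 2.973 × 60/(2π) = 28.39 rev/min.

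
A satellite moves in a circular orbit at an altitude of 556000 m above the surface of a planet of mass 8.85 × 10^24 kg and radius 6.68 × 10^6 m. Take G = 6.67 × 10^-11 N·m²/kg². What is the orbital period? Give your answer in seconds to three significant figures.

r = R + h = 6.68 × 10^6 + 556000 = 7.236 × 10^6 m. Gravity provides the centripetal force: G M m / r² = m v² / r ⇒ v = √(GM/r) = 9032 m/s.
T = 2πr/v = 2π × 7.236 × 10^6 / 9032 = 5034 s.

5030 s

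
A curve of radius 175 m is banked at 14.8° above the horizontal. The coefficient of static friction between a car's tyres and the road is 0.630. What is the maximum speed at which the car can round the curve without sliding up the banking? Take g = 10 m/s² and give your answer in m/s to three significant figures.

43.3 m/s

At the maximum speed, friction acts down the slope at its limiting value f = μN. Radially (horizontal, toward centre): N sinθ + μN cosθ = mv²/r. Vertically: N cosθ − μN sinθ = mg.
Dividing: v² = r g (sinθ + μcosθ)/(cosθ − μsinθ).
sinθ + μcosθ = 0.2554 + 0.630×0.9668 = 0.8645; cosθ − μsinθ = 0.9668 − 0.630×0.2554 = 0.8059.
v² = 175 × 10.0 × 0.8645/0.8059 = 1877 m²/s², so v = 43.33 m/s.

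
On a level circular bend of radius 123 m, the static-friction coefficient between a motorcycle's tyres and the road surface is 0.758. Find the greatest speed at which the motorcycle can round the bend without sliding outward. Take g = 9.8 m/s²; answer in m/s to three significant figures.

The only inward force on a level bend is static friction, so at the limit f_s = μ_s N = μ_s m g = m v²/r.
Mass cancels: v_max = √(μ_s g r) = √(0.758 × 9.8 × 123) = √913.7 = 30.23 m/s.

30.2 m/s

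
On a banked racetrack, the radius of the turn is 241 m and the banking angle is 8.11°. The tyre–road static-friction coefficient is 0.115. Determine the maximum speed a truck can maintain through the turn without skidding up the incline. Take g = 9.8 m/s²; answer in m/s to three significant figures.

24.9 m/s

At the maximum speed, friction acts down the slope at its limiting value f = μN. Radially (horizontal, toward centre): N sinθ + μN cosθ = mv²/r. Vertically: N cosθ − μN sinθ = mg.
Dividing: v² = r g (sinθ + μcosθ)/(cosθ − μsinθ).
sinθ + μcosθ = 0.1411 + 0.115×0.9900 = 0.2549; cosθ − μsinθ = 0.9900 − 0.115×0.1411 = 0.9738.
v² = 241 × 9.8 × 0.2549/0.9738 = 618.3 m²/s², so v = 24.87 m/s.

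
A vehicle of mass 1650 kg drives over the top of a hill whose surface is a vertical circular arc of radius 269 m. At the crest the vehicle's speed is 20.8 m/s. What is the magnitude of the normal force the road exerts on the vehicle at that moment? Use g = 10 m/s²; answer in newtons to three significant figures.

At the crest the centripetal acceleration points downward (toward the centre of the arc), so mg − N = mv²/r.
N = m(g − v²/r) = 1650 × (10.0 − (20.8)²/269) = 1650 × (10.0 − 1.608) = 1650 × 8.392 = 13850 N.

13800 N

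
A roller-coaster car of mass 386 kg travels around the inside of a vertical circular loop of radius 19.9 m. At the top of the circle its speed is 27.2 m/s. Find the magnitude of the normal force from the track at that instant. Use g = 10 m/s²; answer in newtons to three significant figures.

At the top, both N and the weight mg point inward (toward the centre), so N + mg = mv²/r.
N = m(v²/r − g) = 386 × ((27.2)²/19.9 − 10.0) = 386 × (37.18 − 10.0) = 386 × 27.18 = 10490 N.

10500 N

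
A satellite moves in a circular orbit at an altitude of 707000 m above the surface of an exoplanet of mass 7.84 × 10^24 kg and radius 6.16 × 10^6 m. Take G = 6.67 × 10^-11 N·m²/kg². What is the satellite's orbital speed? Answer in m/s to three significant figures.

8730 m/s

Orbital radius r = R + h = 6.16 × 10^6 + 707000 = 6.867 × 10^6 m.
Gravity supplies the centripetal force: G M m / r² = m v² / r, so v = √(GM/r).
v = √(6.67 × 10^-11 × 7.84 × 10^24 / 6.867 × 10^6) = √(7.615 × 10^7) = 8726 m/s.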